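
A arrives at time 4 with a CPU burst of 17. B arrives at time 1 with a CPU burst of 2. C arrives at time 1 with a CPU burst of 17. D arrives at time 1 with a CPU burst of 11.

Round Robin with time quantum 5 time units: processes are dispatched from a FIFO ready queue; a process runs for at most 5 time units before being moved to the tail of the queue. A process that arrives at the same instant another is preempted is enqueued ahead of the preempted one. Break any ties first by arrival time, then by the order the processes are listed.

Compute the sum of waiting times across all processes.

Gantt: | idle 0-1 | B 1-3 | C 3-8 | D 8-13 | A 13-18 | C 18-23 | D 23-28 | A 28-33 | C 33-38 | D 38-39 | A 39-44 | C 44-46 | A 46-48 |
Completion: A=48  B=3  C=46  D=39
Waiting = turnaround − burst: A=27, B=0, C=28, D=27
Total waiting = 27 + 0 + 28 + 27 = 82

82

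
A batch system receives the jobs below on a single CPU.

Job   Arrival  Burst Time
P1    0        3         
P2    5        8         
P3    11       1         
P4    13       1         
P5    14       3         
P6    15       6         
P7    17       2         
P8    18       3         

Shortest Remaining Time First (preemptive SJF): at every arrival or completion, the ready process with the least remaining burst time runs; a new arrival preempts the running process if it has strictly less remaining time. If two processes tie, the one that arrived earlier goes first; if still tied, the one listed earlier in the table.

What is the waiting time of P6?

Gantt: | P1 0-3 | idle 3-5 | P2 5-11 | P3 11-12 | P2 12-14 | P4 14-15 | P5 15-18 | P7 18-20 | P8 20-23 | P6 23-29 |
Completion: P1=3  P2=14  P3=12  P4=15  P5=18  P6=29  P7=20  P8=23
Turnaround (C−A): P1=3  P2=9  P3=1  P4=2  P5=4  P6=14  P7=3  P8=5
Waiting(P6) = turnaround − burst = 14 − 6 = 8

8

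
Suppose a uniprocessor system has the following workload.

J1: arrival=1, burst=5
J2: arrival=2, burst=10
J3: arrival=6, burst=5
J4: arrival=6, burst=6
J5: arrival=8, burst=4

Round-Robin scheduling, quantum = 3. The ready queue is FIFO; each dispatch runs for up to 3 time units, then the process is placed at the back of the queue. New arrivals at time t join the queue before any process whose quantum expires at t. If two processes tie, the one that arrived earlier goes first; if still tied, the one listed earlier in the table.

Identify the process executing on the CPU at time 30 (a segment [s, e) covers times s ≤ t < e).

J2

Gantt: | idle 0-1 | J1 1-4 | J2 4-7 | J1 7-9 | J3 9-12 | J4 12-15 | J2 15-18 | J5 18-21 | J3 21-23 | J4 23-26 | J2 26-29 | J5 29-30 | J2 30-31 |
Completion: J1=9  J2=31  J3=23  J4=26  J5=30
Turnaround (C−A): J1=8  J2=29  J3=17  J4=20  J5=22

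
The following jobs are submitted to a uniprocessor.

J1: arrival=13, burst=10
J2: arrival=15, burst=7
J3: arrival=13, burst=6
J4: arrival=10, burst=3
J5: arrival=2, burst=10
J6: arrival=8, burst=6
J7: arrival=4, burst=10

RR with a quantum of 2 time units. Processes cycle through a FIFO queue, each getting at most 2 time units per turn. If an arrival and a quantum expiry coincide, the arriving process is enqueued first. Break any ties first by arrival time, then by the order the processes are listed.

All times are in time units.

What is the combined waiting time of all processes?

Gantt: | idle 0-2 | J5 2-4 | J7 4-6 | J5 6-8 | J7 8-10 | J6 10-12 | J5 12-14 | J4 14-16 | J7 16-18 | J6 18-20 | J1 20-22 | J3 22-24 | J5 24-26 | J2 26-28 | J4 28-29 | J7 29-31 | J6 31-33 | J1 33-35 | J3 35-37 | J5 37-39 | J2 39-41 | J7 41-43 | J1 43-45 | J3 45-47 | J2 47-49 | J1 49-51 | J2 51-52 | J1 52-54 |
Completion: J1=54  J2=52  J3=47  J4=29  J5=39  J6=33  J7=43
Waiting = turnaround − burst: J1=31, J2=30, J3=28, J4=16, J5=27, J6=19, J7=29
Total waiting = 31 + 30 + 28 + 16 + 27 + 19 + 29 = 180

180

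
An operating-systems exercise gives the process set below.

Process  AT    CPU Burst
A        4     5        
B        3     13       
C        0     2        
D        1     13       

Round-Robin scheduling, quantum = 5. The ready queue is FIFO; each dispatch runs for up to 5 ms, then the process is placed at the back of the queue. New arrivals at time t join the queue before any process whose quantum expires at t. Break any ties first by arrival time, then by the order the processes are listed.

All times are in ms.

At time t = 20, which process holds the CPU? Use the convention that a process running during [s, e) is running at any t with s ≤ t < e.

Schedule: | C 0-2 | D 2-7 | B 7-12 | A 12-17 | D 17-22 | B 22-27 | D 27-30 | B 30-33 |
Completion: A=17  B=33  C=2  D=30
Turnaround (C−A): A=13  B=30  C=2  D=29

D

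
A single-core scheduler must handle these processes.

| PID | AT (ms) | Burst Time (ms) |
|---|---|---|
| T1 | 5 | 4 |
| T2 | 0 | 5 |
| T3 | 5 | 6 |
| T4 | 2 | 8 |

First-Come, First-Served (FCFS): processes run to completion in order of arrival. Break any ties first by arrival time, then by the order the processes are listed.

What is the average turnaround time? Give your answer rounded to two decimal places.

11.50

Gantt: | T2 0-5 | T4 5-13 | T1 13-17 | T3 17-23 |
Completion: T1=17  T2=5  T3=23  T4=13
Turnaround (C−A): T1=12  T2=5  T3=18  T4=11
Turnaround times: T1=12, T2=5, T3=18, T4=11
Average turnaround = (12+5+18+11) / 4 = 46/4 = 11.50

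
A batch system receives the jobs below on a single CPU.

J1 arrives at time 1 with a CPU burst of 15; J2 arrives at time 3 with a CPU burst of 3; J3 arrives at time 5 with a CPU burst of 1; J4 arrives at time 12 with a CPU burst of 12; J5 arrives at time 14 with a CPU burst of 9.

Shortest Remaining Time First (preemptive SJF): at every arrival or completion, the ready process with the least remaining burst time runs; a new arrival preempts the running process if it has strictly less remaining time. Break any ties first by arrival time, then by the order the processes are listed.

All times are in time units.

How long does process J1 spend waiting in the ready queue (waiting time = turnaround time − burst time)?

4

Schedule: | idle 0-1 | J1 1-3 | J2 3-6 | J3 6-7 | J1 7-20 | J5 20-29 | J4 29-41 |
Completion: J1=20  J2=6  J3=7  J4=41  J5=29
Waiting(J1) = turnaround − burst = 19 − 15 = 4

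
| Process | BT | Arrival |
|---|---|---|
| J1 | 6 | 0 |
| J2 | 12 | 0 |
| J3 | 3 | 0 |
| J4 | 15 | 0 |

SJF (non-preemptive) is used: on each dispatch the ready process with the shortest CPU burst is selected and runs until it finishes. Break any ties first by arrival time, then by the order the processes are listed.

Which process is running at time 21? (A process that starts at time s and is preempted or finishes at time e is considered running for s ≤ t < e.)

J4

Gantt: | J3 0-3 | J1 3-9 | J2 9-21 | J4 21-36 |
Completion: J1=9  J2=21  J3=3  J4=36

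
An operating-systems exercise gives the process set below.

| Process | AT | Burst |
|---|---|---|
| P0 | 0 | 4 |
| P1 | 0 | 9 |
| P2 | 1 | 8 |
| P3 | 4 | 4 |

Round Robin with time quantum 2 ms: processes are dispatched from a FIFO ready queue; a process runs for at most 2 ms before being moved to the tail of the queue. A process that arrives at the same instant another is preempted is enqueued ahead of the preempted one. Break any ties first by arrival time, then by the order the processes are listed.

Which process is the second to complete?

P3

Schedule: | P0 0-2 | P1 2-4 | P2 4-6 | P0 6-8 | P3 8-10 | P1 10-12 | P2 12-14 | P3 14-16 | P1 16-18 | P2 18-20 | P1 20-22 | P2 22-24 | P1 24-25 |
Completion: P0=8  P1=25  P2=24  P3=16
Turnaround (C−A): P0=8  P1=25  P2=23  P3=12
Finish order: P0 → P3 → P2 → P1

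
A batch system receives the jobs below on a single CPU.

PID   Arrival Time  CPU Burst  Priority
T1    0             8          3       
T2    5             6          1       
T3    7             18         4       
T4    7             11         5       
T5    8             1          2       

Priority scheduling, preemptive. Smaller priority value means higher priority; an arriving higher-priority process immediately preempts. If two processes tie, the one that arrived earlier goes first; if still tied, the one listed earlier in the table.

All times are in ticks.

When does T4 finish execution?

Gantt: | T1 0-5 | T2 5-11 | T5 11-12 | T1 12-15 | T3 15-33 | T4 33-44 |
Completion: T1=15  T2=11  T3=33  T4=44  T5=12
Turnaround (C−A): T1=15  T2=6  T3=26  T4=37  T5=4

44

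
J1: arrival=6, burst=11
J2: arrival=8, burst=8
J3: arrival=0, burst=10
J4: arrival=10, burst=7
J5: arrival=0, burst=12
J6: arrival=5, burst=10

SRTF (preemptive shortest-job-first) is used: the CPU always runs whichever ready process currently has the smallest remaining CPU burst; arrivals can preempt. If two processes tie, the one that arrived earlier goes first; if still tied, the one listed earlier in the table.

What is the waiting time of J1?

29

Timeline: | J3 0-10 | J4 10-17 | J2 17-25 | J6 25-35 | J1 35-46 | J5 46-58 |
Completion: J1=46  J2=25  J3=10  J4=17  J5=58  J6=35
Turnaround (C−A): J1=40  J2=17  J3=10  J4=7  J5=58  J6=30
Waiting(J1) = turnaround − burst = 40 − 11 = 29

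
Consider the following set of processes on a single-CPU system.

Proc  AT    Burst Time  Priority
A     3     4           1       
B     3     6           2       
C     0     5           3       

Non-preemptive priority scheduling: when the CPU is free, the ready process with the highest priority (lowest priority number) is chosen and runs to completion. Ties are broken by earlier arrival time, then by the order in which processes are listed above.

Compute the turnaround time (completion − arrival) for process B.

Timeline: | C 0-5 | A 5-9 | B 9-15 |
Completion: A=9  B=15  C=5
Turnaround (C−A): A=6  B=12  C=5
Turnaround(B) = completion − arrival = 15 − 3 = 12

12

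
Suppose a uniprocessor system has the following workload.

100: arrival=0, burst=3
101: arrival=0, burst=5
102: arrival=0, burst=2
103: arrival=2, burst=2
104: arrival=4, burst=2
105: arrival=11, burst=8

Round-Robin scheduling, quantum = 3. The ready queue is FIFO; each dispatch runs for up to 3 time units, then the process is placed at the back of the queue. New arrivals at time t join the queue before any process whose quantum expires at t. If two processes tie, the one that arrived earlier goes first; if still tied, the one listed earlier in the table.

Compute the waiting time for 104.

6

Timeline: | 100 0-3 | 101 3-6 | 102 6-8 | 103 8-10 | 104 10-12 | 101 12-14 | 105 14-22 |
Completion: 100=3  101=14  102=8  103=10  104=12  105=22
Turnaround (C−A): 100=3  101=14  102=8  103=8  104=8  105=11
Waiting(104) = turnaround − burst = 8 − 2 = 6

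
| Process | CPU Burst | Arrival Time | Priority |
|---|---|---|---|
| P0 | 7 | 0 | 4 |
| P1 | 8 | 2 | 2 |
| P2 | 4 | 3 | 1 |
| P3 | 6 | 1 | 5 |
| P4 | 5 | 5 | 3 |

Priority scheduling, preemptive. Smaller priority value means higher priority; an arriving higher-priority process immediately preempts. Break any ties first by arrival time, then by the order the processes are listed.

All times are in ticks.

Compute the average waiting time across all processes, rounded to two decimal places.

Gantt: | P0 0-2 | P1 2-3 | P2 3-7 | P1 7-14 | P4 14-19 | P0 19-24 | P3 24-30 |
Completion: P0=24  P1=14  P2=7  P3=30  P4=19
Waiting times: P0=17, P1=4, P2=0, P3=23, P4=9
Average waiting = (17+4+0+23+9) / 5 = 53/5 = 10.60

10.60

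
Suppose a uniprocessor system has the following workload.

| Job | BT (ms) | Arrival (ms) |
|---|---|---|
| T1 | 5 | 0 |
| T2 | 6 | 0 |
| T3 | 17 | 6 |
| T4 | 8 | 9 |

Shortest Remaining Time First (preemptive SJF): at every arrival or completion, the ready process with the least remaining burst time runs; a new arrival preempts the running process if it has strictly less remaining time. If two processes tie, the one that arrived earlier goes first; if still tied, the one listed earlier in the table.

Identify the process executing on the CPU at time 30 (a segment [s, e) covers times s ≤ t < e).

T3

Gantt: | T1 0-5 | T2 5-11 | T4 11-19 | T3 19-36 |
Completion: T1=5  T2=11  T3=36  T4=19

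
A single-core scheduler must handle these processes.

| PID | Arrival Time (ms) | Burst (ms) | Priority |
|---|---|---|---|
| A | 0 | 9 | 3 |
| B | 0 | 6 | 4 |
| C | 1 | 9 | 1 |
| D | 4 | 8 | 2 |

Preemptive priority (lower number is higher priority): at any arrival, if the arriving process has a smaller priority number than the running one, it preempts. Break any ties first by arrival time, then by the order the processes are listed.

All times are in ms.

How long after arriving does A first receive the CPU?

0

Schedule: | A 0-1 | C 1-10 | D 10-18 | A 18-26 | B 26-32 |
Completion: A=26  B=32  C=10  D=18
Turnaround (C−A): A=26  B=32  C=9  D=14
Response(A) = first start − arrival = 0 − 0 = 0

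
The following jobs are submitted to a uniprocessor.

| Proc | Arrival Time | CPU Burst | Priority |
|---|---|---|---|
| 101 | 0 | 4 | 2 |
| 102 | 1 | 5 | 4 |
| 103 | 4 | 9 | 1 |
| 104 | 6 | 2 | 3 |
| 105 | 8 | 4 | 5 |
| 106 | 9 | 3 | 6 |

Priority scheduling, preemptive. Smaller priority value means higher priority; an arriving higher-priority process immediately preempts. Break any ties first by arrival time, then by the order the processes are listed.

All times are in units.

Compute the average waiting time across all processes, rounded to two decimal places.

Gantt: | 101 0-4 | 103 4-13 | 104 13-15 | 102 15-20 | 105 20-24 | 106 24-27 |
Completion: 101=4  102=20  103=13  104=15  105=24  106=27
Waiting times: 101=0, 102=14, 103=0, 104=7, 105=12, 106=15
Average waiting = (0+14+0+7+12+15) / 6 = 48/6 = 8.00

8.00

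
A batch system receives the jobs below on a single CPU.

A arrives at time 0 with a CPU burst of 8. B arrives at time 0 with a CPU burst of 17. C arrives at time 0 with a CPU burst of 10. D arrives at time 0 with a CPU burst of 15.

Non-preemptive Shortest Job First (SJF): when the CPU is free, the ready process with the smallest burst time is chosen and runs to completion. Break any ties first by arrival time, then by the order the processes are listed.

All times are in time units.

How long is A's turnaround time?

8

Schedule: | A 0-8 | C 8-18 | D 18-33 | B 33-50 |
Completion: A=8  B=50  C=18  D=33
Turnaround (C−A): A=8  B=50  C=18  D=33
Turnaround(A) = completion − arrival = 8 − 0 = 8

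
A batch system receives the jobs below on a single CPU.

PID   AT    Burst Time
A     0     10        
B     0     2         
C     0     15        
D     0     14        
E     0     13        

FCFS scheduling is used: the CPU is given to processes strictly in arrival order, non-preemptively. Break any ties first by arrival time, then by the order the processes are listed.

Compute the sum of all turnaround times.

144

Gantt: | A 0-10 | B 10-12 | C 12-27 | D 27-41 | E 41-54 |
Completion: A=10  B=12  C=27  D=41  E=54
Turnaround = completion − arrival: A=10, B=12, C=27, D=41, E=54
Total turnaround = 10 + 12 + 27 + 41 + 54 = 144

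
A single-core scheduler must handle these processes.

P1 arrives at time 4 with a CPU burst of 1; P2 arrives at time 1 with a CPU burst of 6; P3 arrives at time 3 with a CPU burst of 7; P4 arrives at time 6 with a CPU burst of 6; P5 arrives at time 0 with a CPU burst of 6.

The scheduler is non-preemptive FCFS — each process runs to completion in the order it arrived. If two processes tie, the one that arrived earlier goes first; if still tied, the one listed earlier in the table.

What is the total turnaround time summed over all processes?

69

Schedule: | P5 0-6 | P2 6-12 | P3 12-19 | P1 19-20 | P4 20-26 |
Completion: P1=20  P2=12  P3=19  P4=26  P5=6
Turnaround (C−A): P1=16  P2=11  P3=16  P4=20  P5=6
Turnaround = completion − arrival: P1=16, P2=11, P3=16, P4=20, P5=6
Total turnaround = 16 + 11 + 16 + 20 + 6 = 69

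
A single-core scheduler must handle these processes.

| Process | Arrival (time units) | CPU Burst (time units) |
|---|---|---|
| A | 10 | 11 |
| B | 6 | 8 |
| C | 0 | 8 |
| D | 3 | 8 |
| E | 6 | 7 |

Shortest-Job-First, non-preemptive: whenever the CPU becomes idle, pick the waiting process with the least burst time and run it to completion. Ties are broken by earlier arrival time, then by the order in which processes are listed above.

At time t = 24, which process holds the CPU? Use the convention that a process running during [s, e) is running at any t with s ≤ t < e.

B

Schedule: | C 0-8 | E 8-15 | D 15-23 | B 23-31 | A 31-42 |
Completion: A=42  B=31  C=8  D=23  E=15
Turnaround (C−A): A=32  B=25  C=8  D=20  E=9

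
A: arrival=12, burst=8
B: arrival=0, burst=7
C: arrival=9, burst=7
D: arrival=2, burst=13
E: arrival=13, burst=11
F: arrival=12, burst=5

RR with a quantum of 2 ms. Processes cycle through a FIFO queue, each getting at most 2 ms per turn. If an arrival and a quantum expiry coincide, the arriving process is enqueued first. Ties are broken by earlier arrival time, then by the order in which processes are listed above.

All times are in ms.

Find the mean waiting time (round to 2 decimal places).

Timeline: | B 0-2 | D 2-4 | B 4-6 | D 6-8 | B 8-10 | D 10-12 | C 12-14 | B 14-15 | A 15-17 | F 17-19 | D 19-21 | E 21-23 | C 23-25 | A 25-27 | F 27-29 | D 29-31 | E 31-33 | C 33-35 | A 35-37 | F 37-38 | D 38-40 | E 40-42 | C 42-43 | A 43-45 | D 45-46 | E 46-51 |
Completion: A=45  B=15  C=43  D=46  E=51  F=38
Waiting times: A=25, B=8, C=27, D=31, E=27, F=21
Average waiting = (25+8+27+31+27+21) / 6 = 139/6 = 23.17

23.17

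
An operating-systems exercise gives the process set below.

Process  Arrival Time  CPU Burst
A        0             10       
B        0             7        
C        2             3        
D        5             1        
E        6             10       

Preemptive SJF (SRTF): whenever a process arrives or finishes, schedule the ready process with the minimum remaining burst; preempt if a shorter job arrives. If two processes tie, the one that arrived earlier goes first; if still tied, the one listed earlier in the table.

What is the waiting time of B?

4

Gantt: | B 0-2 | C 2-5 | D 5-6 | B 6-11 | A 11-21 | E 21-31 |
Completion: A=21  B=11  C=5  D=6  E=31
Turnaround (C−A): A=21  B=11  C=3  D=1  E=25
Waiting(B) = turnaround − burst = 11 − 7 = 4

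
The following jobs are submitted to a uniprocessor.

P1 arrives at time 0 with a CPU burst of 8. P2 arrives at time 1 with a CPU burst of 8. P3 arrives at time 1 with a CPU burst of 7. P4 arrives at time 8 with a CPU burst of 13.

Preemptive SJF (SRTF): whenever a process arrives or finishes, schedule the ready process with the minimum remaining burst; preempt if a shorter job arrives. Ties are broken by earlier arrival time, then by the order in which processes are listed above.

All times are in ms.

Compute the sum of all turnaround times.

72

Timeline: | P1 0-8 | P3 8-15 | P2 15-23 | P4 23-36 |
Completion: P1=8  P2=23  P3=15  P4=36
Turnaround (C−A): P1=8  P2=22  P3=14  P4=28
Turnaround = completion − arrival: P1=8, P2=22, P3=14, P4=28
Total turnaround = 8 + 22 + 14 + 28 = 72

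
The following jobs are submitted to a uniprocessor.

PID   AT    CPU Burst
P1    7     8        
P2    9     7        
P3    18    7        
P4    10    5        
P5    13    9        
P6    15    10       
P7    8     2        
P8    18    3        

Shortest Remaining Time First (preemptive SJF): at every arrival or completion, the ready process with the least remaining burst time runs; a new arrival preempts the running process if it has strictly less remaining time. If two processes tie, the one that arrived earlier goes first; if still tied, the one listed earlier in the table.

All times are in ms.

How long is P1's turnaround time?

Gantt: | idle 0-7 | P1 7-8 | P7 8-10 | P4 10-15 | P1 15-18 | P8 18-21 | P1 21-25 | P2 25-32 | P3 32-39 | P5 39-48 | P6 48-58 |
Completion: P1=25  P2=32  P3=39  P4=15  P5=48  P6=58  P7=10  P8=21
Turnaround(P1) = completion − arrival = 25 − 7 = 18

18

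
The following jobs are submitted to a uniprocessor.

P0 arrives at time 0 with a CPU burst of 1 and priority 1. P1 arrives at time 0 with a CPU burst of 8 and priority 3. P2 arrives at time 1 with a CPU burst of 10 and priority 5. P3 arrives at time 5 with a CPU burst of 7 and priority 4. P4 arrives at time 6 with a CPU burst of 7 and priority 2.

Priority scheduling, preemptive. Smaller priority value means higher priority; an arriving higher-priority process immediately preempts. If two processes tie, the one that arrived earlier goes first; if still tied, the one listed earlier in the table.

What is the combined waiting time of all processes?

41

Schedule: | P0 0-1 | P1 1-6 | P4 6-13 | P1 13-16 | P3 16-23 | P2 23-33 |
Completion: P0=1  P1=16  P2=33  P3=23  P4=13
Waiting = turnaround − burst: P0=0, P1=8, P2=22, P3=11, P4=0
Total waiting = 0 + 8 + 22 + 11 + 0 = 41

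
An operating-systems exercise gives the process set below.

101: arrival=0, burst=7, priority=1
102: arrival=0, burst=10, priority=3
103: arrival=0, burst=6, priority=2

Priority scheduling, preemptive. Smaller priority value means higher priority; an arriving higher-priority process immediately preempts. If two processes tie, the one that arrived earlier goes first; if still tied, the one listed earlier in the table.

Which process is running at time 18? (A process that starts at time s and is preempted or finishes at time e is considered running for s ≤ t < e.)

Schedule: | 101 0-7 | 103 7-13 | 102 13-23 |
Completion: 101=7  102=23  103=13

102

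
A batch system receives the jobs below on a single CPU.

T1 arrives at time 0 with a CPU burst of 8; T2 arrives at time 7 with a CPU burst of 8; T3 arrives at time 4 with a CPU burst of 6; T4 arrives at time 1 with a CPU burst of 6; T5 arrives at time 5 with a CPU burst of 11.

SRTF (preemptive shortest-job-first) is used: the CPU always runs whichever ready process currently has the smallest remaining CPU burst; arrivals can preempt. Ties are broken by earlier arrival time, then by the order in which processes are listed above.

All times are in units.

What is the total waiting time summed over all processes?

51

Timeline: | T1 0-1 | T4 1-7 | T3 7-13 | T1 13-20 | T2 20-28 | T5 28-39 |
Completion: T1=20  T2=28  T3=13  T4=7  T5=39
Turnaround (C−A): T1=20  T2=21  T3=9  T4=6  T5=34
Waiting = turnaround − burst: T1=12, T2=13, T3=3, T4=0, T5=23
Total waiting = 12 + 13 + 3 + 0 + 23 = 51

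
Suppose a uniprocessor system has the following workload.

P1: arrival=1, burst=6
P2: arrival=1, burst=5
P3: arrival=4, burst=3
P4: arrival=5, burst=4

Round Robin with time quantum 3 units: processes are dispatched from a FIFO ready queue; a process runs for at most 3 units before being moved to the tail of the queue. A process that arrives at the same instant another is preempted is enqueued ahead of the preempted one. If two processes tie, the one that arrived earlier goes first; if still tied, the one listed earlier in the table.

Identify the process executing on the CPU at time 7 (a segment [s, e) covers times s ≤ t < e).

P3

Schedule: | idle 0-1 | P1 1-4 | P2 4-7 | P3 7-10 | P1 10-13 | P4 13-16 | P2 16-18 | P4 18-19 |
Completion: P1=13  P2=18  P3=10  P4=19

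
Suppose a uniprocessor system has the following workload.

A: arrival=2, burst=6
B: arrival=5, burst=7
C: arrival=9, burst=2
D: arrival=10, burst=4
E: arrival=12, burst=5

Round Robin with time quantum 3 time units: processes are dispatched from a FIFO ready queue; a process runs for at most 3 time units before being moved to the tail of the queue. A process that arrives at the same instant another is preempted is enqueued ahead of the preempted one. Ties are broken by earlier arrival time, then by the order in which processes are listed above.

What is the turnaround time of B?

18

Schedule: | idle 0-2 | A 2-5 | B 5-8 | A 8-11 | B 11-14 | C 14-16 | D 16-19 | E 19-22 | B 22-23 | D 23-24 | E 24-26 |
Completion: A=11  B=23  C=16  D=24  E=26
Turnaround (C−A): A=9  B=18  C=7  D=14  E=14
Turnaround(B) = completion − arrival = 23 − 5 = 18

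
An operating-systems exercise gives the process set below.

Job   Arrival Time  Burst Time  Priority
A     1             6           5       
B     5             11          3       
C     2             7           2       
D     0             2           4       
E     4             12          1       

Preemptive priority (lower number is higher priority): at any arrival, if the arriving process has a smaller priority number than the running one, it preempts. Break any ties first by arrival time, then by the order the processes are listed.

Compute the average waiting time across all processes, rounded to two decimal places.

11.80

Timeline: | D 0-2 | C 2-4 | E 4-16 | C 16-21 | B 21-32 | A 32-38 |
Completion: A=38  B=32  C=21  D=2  E=16
Turnaround (C−A): A=37  B=27  C=19  D=2  E=12
Waiting times: A=31, B=16, C=12, D=0, E=0
Average waiting = (31+16+12+0+0) / 5 = 59/5 = 11.80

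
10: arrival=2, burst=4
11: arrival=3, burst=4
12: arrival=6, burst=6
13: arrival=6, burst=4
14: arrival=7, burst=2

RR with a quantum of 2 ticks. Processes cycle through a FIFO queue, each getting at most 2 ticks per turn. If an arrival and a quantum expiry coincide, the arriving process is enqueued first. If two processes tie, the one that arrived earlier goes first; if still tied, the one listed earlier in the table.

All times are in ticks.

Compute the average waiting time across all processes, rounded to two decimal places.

Schedule: | idle 0-2 | 10 2-4 | 11 4-6 | 10 6-8 | 12 8-10 | 13 10-12 | 11 12-14 | 14 14-16 | 12 16-18 | 13 18-20 | 12 20-22 |
Completion: 10=8  11=14  12=22  13=20  14=16
Turnaround (C−A): 10=6  11=11  12=16  13=14  14=9
Waiting times: 10=2, 11=7, 12=10, 13=10, 14=7
Average waiting = (2+7+10+10+7) / 5 = 36/5 = 7.20

7.20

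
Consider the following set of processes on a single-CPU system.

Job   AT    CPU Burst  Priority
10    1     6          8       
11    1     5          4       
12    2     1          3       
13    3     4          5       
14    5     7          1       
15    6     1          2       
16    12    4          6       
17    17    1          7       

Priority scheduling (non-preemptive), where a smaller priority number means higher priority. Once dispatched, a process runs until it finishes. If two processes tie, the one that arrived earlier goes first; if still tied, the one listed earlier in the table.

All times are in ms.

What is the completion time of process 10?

Schedule: | idle 0-1 | 11 1-6 | 14 6-13 | 15 13-14 | 12 14-15 | 13 15-19 | 16 19-23 | 17 23-24 | 10 24-30 |
Completion: 10=30  11=6  12=15  13=19  14=13  15=14  16=23  17=24
Turnaround (C−A): 10=29  11=5  12=13  13=16  14=8  15=8  16=11  17=7

30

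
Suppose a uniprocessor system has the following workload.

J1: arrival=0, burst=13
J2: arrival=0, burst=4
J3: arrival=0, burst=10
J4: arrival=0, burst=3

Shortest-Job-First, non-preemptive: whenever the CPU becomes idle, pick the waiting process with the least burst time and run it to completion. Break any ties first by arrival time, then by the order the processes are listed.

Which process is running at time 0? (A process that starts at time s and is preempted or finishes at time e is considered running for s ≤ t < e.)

Gantt: | J4 0-3 | J2 3-7 | J3 7-17 | J1 17-30 |
Completion: J1=30  J2=7  J3=17  J4=3
Turnaround (C−A): J1=30  J2=7  J3=17  J4=3

J4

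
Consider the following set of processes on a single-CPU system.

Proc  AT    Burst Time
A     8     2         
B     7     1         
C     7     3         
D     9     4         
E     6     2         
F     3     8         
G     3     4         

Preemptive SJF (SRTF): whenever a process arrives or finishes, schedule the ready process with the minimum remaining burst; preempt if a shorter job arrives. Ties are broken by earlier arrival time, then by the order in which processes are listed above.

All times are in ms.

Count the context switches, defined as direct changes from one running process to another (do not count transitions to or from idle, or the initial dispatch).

Schedule: | idle 0-3 | G 3-7 | B 7-8 | E 8-10 | A 10-12 | C 12-15 | D 15-19 | F 19-27 |
Completion: A=12  B=8  C=15  D=19  E=10  F=27  G=7
Turnaround (C−A): A=4  B=1  C=8  D=10  E=4  F=24  G=4

6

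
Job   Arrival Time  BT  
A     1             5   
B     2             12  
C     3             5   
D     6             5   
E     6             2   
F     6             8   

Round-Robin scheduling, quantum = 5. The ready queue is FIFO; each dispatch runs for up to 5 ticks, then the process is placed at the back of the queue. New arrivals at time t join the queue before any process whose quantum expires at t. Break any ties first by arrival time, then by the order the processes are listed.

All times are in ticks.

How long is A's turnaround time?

5

Gantt: | idle 0-1 | A 1-6 | B 6-11 | C 11-16 | D 16-21 | E 21-23 | F 23-28 | B 28-33 | F 33-36 | B 36-38 |
Completion: A=6  B=38  C=16  D=21  E=23  F=36
Turnaround(A) = completion − arrival = 6 − 1 = 5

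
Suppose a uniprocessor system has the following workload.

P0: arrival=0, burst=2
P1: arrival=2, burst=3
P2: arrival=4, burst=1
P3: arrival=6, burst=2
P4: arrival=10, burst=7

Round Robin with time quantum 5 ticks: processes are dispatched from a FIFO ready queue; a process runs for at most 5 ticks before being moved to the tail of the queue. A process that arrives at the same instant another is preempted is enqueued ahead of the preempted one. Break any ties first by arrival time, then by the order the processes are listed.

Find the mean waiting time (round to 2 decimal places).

0.20

Gantt: | P0 0-2 | P1 2-5 | P2 5-6 | P3 6-8 | idle 8-10 | P4 10-17 |
Completion: P0=2  P1=5  P2=6  P3=8  P4=17
Turnaround (C−A): P0=2  P1=3  P2=2  P3=2  P4=7
Waiting times: P0=0, P1=0, P2=1, P3=0, P4=0
Average waiting = (0+0+1+0+0) / 5 = 1/5 = 0.20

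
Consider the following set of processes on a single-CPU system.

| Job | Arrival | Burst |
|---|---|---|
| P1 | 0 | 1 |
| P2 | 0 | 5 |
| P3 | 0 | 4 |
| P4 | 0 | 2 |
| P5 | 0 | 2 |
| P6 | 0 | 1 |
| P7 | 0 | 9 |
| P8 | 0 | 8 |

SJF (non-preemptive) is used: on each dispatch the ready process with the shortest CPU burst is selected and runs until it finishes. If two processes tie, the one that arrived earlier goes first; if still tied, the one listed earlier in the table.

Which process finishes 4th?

Schedule: | P1 0-1 | P6 1-2 | P4 2-4 | P5 4-6 | P3 6-10 | P2 10-15 | P8 15-23 | P7 23-32 |
Completion: P1=1  P2=15  P3=10  P4=4  P5=6  P6=2  P7=32  P8=23
Turnaround (C−A): P1=1  P2=15  P3=10  P4=4  P5=6  P6=2  P7=32  P8=23
Finish order: P1 → P6 → P4 → P5 → P3 → P2 → P8 → P7

P5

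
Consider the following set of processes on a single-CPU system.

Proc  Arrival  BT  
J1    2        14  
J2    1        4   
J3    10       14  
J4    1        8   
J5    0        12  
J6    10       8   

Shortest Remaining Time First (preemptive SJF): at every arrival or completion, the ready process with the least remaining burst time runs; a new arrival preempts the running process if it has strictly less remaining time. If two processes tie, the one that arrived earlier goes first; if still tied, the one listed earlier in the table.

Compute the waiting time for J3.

Timeline: | J5 0-1 | J2 1-5 | J4 5-13 | J6 13-21 | J5 21-32 | J1 32-46 | J3 46-60 |
Completion: J1=46  J2=5  J3=60  J4=13  J5=32  J6=21
Turnaround (C−A): J1=44  J2=4  J3=50  J4=12  J5=32  J6=11
Waiting(J3) = turnaround − burst = 50 − 14 = 36

36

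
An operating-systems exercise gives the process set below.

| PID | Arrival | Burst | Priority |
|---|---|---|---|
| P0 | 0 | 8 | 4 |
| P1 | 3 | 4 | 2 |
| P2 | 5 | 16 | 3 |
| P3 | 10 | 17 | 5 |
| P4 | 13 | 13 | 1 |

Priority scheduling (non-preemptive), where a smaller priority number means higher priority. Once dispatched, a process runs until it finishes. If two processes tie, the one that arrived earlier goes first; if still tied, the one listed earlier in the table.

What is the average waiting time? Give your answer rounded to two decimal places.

11.60

Timeline: | P0 0-8 | P1 8-12 | P2 12-28 | P4 28-41 | P3 41-58 |
Completion: P0=8  P1=12  P2=28  P3=58  P4=41
Turnaround (C−A): P0=8  P1=9  P2=23  P3=48  P4=28
Waiting times: P0=0, P1=5, P2=7, P3=31, P4=15
Average waiting = (0+5+7+31+15) / 5 = 58/5 = 11.60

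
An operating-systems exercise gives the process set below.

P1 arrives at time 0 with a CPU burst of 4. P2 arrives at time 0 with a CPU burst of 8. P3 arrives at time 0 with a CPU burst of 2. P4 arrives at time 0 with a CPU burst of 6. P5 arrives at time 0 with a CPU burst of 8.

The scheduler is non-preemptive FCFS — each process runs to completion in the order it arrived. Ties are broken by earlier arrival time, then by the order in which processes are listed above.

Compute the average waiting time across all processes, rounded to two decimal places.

Timeline: | P1 0-4 | P2 4-12 | P3 12-14 | P4 14-20 | P5 20-28 |
Completion: P1=4  P2=12  P3=14  P4=20  P5=28
Turnaround (C−A): P1=4  P2=12  P3=14  P4=20  P5=28
Waiting times: P1=0, P2=4, P3=12, P4=14, P5=20
Average waiting = (0+4+12+14+20) / 5 = 50/5 = 10.00

10.00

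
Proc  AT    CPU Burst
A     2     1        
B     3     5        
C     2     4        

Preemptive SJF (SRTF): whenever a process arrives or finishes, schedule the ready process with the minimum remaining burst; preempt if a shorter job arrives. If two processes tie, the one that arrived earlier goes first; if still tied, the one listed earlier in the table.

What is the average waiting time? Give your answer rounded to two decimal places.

Schedule: | idle 0-2 | A 2-3 | C 3-7 | B 7-12 |
Completion: A=3  B=12  C=7
Turnaround (C−A): A=1  B=9  C=5
Waiting times: A=0, B=4, C=1
Average waiting = (0+4+1) / 3 = 5/3 = 1.67

1.67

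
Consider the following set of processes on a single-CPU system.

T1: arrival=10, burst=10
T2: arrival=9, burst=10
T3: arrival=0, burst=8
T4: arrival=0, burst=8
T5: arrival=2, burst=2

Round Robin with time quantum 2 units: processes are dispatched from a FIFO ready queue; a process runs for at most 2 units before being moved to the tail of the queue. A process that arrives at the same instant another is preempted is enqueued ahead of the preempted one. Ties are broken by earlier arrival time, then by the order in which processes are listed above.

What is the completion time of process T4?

26

Timeline: | T3 0-2 | T4 2-4 | T5 4-6 | T3 6-8 | T4 8-10 | T3 10-12 | T2 12-14 | T1 14-16 | T4 16-18 | T3 18-20 | T2 20-22 | T1 22-24 | T4 24-26 | T2 26-28 | T1 28-30 | T2 30-32 | T1 32-34 | T2 34-36 | T1 36-38 |
Completion: T1=38  T2=36  T3=20  T4=26  T5=6
Turnaround (C−A): T1=28  T2=27  T3=20  T4=26  T5=4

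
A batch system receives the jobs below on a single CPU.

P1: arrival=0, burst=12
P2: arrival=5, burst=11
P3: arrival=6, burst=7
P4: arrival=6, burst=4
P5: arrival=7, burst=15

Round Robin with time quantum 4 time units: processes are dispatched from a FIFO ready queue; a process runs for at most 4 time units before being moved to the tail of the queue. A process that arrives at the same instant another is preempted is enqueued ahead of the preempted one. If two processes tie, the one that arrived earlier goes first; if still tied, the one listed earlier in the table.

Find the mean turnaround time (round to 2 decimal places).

Gantt: | P1 0-8 | P2 8-12 | P3 12-16 | P4 16-20 | P5 20-24 | P1 24-28 | P2 28-32 | P3 32-35 | P5 35-39 | P2 39-42 | P5 42-49 |
Completion: P1=28  P2=42  P3=35  P4=20  P5=49
Turnaround (C−A): P1=28  P2=37  P3=29  P4=14  P5=42
Turnaround times: P1=28, P2=37, P3=29, P4=14, P5=42
Average turnaround = (28+37+29+14+42) / 5 = 150/5 = 30.00

30.00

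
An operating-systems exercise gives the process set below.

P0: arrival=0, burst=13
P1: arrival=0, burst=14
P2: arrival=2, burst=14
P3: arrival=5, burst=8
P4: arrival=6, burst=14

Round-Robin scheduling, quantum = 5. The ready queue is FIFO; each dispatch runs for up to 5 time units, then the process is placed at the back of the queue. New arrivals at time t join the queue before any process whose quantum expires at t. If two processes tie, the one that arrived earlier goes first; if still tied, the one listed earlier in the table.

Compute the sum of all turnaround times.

Gantt: | P0 0-5 | P1 5-10 | P2 10-15 | P3 15-20 | P0 20-25 | P4 25-30 | P1 30-35 | P2 35-40 | P3 40-43 | P0 43-46 | P4 46-51 | P1 51-55 | P2 55-59 | P4 59-63 |
Completion: P0=46  P1=55  P2=59  P3=43  P4=63
Turnaround = completion − arrival: P0=46, P1=55, P2=57, P3=38, P4=57
Total turnaround = 46 + 55 + 57 + 38 + 57 = 253

253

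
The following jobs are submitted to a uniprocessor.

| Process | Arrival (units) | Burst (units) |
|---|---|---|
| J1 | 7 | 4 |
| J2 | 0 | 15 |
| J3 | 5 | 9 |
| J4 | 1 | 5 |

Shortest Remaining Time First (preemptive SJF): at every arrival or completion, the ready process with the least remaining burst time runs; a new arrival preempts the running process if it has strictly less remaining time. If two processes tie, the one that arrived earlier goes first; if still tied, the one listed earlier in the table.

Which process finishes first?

J4

Schedule: | J2 0-1 | J4 1-6 | J3 6-7 | J1 7-11 | J3 11-19 | J2 19-33 |
Completion: J1=11  J2=33  J3=19  J4=6
Turnaround (C−A): J1=4  J2=33  J3=14  J4=5
Finish order: J4 → J1 → J3 → J2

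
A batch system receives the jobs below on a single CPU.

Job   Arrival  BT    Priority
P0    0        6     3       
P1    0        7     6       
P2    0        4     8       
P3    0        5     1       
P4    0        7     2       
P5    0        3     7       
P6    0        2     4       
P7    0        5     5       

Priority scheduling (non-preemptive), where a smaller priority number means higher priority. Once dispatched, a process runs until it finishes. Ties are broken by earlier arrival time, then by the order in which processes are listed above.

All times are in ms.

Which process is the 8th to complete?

Gantt: | P3 0-5 | P4 5-12 | P0 12-18 | P6 18-20 | P7 20-25 | P1 25-32 | P5 32-35 | P2 35-39 |
Completion: P0=18  P1=32  P2=39  P3=5  P4=12  P5=35  P6=20  P7=25
Turnaround (C−A): P0=18  P1=32  P2=39  P3=5  P4=12  P5=35  P6=20  P7=25
Finish order: P3 → P4 → P0 → P6 → P7 → P1 → P5 → P2

P2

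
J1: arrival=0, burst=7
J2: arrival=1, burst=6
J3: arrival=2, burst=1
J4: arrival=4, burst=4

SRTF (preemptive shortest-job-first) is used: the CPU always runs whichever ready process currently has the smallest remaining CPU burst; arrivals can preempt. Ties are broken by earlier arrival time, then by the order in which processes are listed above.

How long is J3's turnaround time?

Timeline: | J1 0-2 | J3 2-3 | J1 3-8 | J4 8-12 | J2 12-18 |
Completion: J1=8  J2=18  J3=3  J4=12
Turnaround(J3) = completion − arrival = 3 − 2 = 1

1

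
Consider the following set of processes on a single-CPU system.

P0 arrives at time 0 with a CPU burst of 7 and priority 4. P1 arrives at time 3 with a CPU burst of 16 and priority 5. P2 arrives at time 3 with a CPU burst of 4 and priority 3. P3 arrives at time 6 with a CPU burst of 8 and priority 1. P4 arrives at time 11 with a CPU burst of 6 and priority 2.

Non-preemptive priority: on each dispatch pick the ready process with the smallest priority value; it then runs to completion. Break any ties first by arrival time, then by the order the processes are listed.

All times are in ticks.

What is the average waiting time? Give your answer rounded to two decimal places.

9.00

Gantt: | P0 0-7 | P3 7-15 | P4 15-21 | P2 21-25 | P1 25-41 |
Completion: P0=7  P1=41  P2=25  P3=15  P4=21
Waiting times: P0=0, P1=22, P2=18, P3=1, P4=4
Average waiting = (0+22+18+1+4) / 5 = 45/5 = 9.00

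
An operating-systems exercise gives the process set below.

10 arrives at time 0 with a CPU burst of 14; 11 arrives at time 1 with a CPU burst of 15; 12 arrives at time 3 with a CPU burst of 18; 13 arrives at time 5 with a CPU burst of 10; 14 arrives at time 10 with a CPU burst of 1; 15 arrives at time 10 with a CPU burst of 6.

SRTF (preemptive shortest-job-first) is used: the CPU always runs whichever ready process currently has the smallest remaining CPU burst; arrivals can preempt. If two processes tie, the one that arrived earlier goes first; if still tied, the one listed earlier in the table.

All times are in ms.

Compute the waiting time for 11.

30

Timeline: | 10 0-10 | 14 10-11 | 10 11-15 | 15 15-21 | 13 21-31 | 11 31-46 | 12 46-64 |
Completion: 10=15  11=46  12=64  13=31  14=11  15=21
Waiting(11) = turnaround − burst = 45 − 15 = 30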